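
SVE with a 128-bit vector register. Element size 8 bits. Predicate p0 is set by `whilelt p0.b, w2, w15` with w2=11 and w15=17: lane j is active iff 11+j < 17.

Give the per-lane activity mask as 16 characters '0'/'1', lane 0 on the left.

predicate = 1111110000000000

128-bit reg / 8-bit elem → 16 lanes
active while 11+j < 17, i.e. j ∈ [0,6) capped at 16 ⇒ 6
bits (lane 0 leftmost): 1111110000000000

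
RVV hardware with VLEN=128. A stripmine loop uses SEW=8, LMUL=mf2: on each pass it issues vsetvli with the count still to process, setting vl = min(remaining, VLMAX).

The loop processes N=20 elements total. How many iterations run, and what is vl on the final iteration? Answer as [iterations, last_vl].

lanes per group: 128·1/2/8 = 8
iterations = ceil(20/8) = 3; final-pass vl = 4

[iterations, last_vl] = [3, 4]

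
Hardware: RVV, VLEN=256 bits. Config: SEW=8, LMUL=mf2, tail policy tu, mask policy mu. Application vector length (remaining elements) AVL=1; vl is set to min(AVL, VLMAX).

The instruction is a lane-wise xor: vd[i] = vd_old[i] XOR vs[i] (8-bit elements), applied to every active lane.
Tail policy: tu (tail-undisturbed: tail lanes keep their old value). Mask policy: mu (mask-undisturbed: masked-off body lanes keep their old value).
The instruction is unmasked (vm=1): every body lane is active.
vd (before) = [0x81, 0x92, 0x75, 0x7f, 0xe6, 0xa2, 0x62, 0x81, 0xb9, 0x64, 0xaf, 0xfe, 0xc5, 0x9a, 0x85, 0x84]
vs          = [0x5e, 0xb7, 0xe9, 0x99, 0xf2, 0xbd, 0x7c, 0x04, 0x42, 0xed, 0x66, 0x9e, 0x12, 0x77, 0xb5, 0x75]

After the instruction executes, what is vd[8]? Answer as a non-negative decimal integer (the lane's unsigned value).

VLMAX = (256 × 1/2) / 8 = 16 lanes
vl ← min(1, 16) = 1
vd[0] xor(0x81,0x5e) -> 0xdf
vd[1] tail/keep -> 0x92
vd[2] tail/keep -> 0x75
vd[3] tail/keep -> 0x7f
vd[4] tail/keep -> 0xe6
vd[5] tail/keep -> 0xa2
vd[6] tail/keep -> 0x62
vd[7] tail/keep -> 0x81
vd[8] tail/keep -> 0xb9
vd[9] tail/keep -> 0x64
vd[10] tail/keep -> 0xaf
vd[11] tail/keep -> 0xfe
vd[12] tail/keep -> 0xc5
vd[13] tail/keep -> 0x9a
vd[14] tail/keep -> 0x85
vd[15] tail/keep -> 0x84

vd[8] = 185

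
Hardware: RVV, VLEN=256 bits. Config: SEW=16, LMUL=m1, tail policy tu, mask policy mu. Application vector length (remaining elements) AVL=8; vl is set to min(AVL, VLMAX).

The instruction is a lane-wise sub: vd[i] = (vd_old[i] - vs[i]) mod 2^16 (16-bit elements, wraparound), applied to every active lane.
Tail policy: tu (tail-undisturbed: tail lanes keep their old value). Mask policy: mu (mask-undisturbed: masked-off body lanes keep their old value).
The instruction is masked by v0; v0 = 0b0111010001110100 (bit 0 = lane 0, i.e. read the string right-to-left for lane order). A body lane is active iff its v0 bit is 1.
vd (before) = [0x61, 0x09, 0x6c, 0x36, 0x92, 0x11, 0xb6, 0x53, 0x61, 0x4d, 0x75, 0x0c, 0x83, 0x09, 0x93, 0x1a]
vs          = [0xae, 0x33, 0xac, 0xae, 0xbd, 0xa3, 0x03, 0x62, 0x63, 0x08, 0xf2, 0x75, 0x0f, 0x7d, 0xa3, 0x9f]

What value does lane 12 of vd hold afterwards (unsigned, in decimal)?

lanes per group: 256·1/16 = 16
vl ← min(8, 16) = 8
  i=0: mask-off/keep → 97
  i=1: mask-off/keep → 9
  i=2: sub(0x6c,0xac) → 65472
  i=3: mask-off/keep → 54
  i=4: sub(0x92,0xbd) → 65493
  i=5: sub(0x11,0xa3) → 65390
  i=6: sub(0xb6,0x03) → 179
  i=7: mask-off/keep → 83
  i=8: tail/keep → 97
  i=9: tail/keep → 77
  i=10: tail/keep → 117
  i=11: tail/keep → 12
  i=12: tail/keep → 131
  i=13: tail/keep → 9
  i=14: tail/keep → 147
  i=15: tail/keep → 26

vd[12] = 131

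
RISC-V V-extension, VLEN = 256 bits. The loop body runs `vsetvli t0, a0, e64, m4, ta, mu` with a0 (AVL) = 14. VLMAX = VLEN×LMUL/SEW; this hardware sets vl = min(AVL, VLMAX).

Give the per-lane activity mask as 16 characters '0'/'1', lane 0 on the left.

predicate = 1111111111111100

VLMAX = VLEN×LMUL/SEW = 256×4/64 = 16
AVL=14 ≤ VLMAX=16, so vl = 14
bits (lane 0 leftmost): 1111111111111100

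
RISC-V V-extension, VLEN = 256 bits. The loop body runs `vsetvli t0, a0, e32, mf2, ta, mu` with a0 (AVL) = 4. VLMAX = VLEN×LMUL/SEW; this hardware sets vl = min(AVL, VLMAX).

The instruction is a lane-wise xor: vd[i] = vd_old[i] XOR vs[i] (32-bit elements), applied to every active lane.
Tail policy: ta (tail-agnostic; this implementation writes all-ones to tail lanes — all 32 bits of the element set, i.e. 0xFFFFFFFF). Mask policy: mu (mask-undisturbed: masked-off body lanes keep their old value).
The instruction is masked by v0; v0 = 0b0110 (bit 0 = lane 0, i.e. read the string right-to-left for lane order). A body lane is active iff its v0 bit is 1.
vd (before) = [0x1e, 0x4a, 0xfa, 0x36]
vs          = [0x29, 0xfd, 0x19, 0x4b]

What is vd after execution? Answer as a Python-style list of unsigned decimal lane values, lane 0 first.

vd = [30, 183, 227, 54]

lanes per group: 256·1/2/32 = 4
vl ← min(4, 4) = 4
  i=0: mask-off/keep → 30
  i=1: xor(0x4a,0xfd) → 183
  i=2: xor(0xfa,0x19) → 227
  i=3: mask-off/keep → 54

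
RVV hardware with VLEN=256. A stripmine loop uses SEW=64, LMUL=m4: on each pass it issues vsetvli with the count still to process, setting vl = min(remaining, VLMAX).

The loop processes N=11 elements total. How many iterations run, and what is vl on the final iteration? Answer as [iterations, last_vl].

[iterations, last_vl] = [1, 11]

lanes per group: 256·4/64 = 16
N=11: ⌈11/16⌉ = 1 iters; last vl = 11 − 0×16 = 11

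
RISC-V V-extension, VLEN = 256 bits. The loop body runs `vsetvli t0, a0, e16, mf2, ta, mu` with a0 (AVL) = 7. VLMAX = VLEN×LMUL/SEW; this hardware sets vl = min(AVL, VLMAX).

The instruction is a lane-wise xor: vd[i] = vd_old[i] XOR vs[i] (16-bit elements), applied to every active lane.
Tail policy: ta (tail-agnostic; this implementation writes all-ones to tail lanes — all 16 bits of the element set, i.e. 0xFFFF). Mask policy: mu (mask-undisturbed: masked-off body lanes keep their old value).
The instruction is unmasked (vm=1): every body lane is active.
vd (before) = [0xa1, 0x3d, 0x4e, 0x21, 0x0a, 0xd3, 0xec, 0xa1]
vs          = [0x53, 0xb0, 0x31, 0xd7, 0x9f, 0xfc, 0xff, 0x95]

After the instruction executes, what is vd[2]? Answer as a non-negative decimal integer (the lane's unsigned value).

VLMAX = VLEN×LMUL/SEW = 256×1/2/16 = 8
AVL=7 ≤ VLMAX=8, so vl = 7
  i=0: xor(0xa1,0x53) → 242
  i=1: xor(0x3d,0xb0) → 141
  i=2: xor(0x4e,0x31) → 127
  i=3: xor(0x21,0xd7) → 246
  i=4: xor(0x0a,0x9f) → 149
  i=5: xor(0xd3,0xfc) → 47
  i=6: xor(0xec,0xff) → 19
  i=7: tail/ones → 65535

vd[2] = 127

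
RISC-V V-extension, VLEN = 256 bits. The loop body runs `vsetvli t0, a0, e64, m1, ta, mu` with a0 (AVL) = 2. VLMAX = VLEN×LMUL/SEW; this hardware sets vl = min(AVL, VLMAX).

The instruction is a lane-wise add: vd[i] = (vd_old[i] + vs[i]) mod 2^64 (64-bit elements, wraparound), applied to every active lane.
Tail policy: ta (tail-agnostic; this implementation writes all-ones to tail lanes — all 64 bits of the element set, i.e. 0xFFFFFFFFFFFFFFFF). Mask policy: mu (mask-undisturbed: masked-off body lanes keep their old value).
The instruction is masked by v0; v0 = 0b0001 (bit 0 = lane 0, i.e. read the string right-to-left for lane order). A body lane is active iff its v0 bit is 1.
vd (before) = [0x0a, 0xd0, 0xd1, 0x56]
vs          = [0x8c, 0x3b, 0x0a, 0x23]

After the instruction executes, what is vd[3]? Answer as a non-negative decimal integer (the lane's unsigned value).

vd[3] = 18446744073709551615

lanes per group: 256·1/64 = 4
vl = min(AVL, VLMAX) = min(2, 4) = 2
vd[0] add(0x0a,0x8c) -> 0x96
vd[1] mask-off/keep -> 0xd0
vd[2] tail/ones -> 0xffffffffffffffff
vd[3] tail/ones -> 0xffffffffffffffff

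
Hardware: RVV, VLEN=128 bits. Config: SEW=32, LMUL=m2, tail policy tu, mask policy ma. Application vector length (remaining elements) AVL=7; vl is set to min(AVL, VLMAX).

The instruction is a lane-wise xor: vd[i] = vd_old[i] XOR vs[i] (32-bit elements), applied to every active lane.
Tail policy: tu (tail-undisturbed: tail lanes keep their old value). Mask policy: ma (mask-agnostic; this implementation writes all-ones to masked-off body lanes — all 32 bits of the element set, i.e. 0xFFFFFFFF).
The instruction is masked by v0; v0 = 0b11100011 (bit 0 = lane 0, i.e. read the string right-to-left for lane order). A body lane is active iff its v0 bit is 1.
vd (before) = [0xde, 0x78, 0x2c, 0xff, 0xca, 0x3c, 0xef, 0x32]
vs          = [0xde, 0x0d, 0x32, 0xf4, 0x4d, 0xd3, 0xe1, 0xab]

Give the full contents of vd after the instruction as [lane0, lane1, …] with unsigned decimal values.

vd = [0, 117, 4294967295, 4294967295, 4294967295, 239, 14, 50]

VLMAX = (128 × 2) / 32 = 8 lanes
vl = min(AVL, VLMAX) = min(7, 8) = 7
  i=0: xor(0xde,0xde) → 0
  i=1: xor(0x78,0x0d) → 117
  i=2: mask-off/ones → 4294967295
  i=3: mask-off/ones → 4294967295
  i=4: mask-off/ones → 4294967295
  i=5: xor(0x3c,0xd3) → 239
  i=6: xor(0xef,0xe1) → 14
  i=7: tail/keep → 50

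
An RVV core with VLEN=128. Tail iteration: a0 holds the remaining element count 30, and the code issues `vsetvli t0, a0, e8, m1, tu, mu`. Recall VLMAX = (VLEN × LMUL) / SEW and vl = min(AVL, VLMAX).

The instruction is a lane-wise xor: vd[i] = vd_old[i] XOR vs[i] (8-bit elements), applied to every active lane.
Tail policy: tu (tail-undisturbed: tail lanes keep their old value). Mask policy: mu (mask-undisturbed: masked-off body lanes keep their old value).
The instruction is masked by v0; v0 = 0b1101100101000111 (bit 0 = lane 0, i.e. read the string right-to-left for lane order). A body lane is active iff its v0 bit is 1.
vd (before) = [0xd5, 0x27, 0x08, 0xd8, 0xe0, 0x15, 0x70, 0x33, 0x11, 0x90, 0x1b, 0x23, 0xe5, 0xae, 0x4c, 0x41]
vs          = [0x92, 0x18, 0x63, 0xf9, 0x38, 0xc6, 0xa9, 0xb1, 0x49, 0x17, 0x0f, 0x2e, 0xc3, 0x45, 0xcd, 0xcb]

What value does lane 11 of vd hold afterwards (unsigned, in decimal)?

vd[11] = 13

VLMAX = VLEN×LMUL/SEW = 128×1/8 = 16
AVL=30 > VLMAX=16, so vl = 16
[0] xor(0xd5,0x92) = 0x47
[1] xor(0x27,0x18) = 0x3f
[2] xor(0x08,0x63) = 0x6b
[3] mask-off/keep = 0xd8
[4] mask-off/keep = 0xe0
[5] mask-off/keep = 0x15
[6] xor(0x70,0xa9) = 0xd9
[7] mask-off/keep = 0x33
[8] xor(0x11,0x49) = 0x58
[9] mask-off/keep = 0x90
[10] mask-off/keep = 0x1b
[11] xor(0x23,0x2e) = 0x0d
[12] xor(0xe5,0xc3) = 0x26
[13] mask-off/keep = 0xae
[14] xor(0x4c,0xcd) = 0x81
[15] xor(0x41,0xcb) = 0x8a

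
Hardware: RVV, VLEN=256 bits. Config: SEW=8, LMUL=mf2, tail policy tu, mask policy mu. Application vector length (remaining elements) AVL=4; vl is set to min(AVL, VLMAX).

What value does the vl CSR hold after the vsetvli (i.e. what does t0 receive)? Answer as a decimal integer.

VLMAX = (256 × 1/2) / 8 = 16 lanes
AVL=4 ≤ VLMAX=16, so vl = 4

vl = 4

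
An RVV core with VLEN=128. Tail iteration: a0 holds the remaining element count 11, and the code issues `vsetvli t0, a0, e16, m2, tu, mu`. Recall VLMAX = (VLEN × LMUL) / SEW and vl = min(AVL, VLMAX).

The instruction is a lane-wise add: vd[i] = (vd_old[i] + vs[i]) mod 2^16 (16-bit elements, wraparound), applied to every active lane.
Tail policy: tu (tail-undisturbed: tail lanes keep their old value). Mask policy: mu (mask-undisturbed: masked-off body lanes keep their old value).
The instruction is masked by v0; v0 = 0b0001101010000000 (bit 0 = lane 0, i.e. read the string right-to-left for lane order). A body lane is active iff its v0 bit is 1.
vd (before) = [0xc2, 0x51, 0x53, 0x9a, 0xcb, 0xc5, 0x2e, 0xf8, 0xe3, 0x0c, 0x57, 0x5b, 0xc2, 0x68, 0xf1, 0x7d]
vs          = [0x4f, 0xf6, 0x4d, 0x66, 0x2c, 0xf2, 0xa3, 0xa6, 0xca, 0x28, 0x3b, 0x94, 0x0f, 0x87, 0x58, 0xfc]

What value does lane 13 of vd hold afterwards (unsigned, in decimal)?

lanes per group: 128·2/16 = 16
AVL=11 ≤ VLMAX=16, so vl = 11
lane  0: mask-off/keep ⇒ 0xc2
lane  1: mask-off/keep ⇒ 0x51
lane  2: mask-off/keep ⇒ 0x53
lane  3: mask-off/keep ⇒ 0x9a
lane  4: mask-off/keep ⇒ 0xcb
lane  5: mask-off/keep ⇒ 0xc5
lane  6: mask-off/keep ⇒ 0x2e
lane  7: add(0xf8,0xa6) ⇒ 0x19e
lane  8: mask-off/keep ⇒ 0xe3
lane  9: add(0x0c,0x28) ⇒ 0x34
lane 10: mask-off/keep ⇒ 0x57
lane 11: tail/keep ⇒ 0x5b
lane 12: tail/keep ⇒ 0xc2
lane 13: tail/keep ⇒ 0x68
lane 14: tail/keep ⇒ 0xf1
lane 15: tail/keep ⇒ 0x7d

vd[13] = 104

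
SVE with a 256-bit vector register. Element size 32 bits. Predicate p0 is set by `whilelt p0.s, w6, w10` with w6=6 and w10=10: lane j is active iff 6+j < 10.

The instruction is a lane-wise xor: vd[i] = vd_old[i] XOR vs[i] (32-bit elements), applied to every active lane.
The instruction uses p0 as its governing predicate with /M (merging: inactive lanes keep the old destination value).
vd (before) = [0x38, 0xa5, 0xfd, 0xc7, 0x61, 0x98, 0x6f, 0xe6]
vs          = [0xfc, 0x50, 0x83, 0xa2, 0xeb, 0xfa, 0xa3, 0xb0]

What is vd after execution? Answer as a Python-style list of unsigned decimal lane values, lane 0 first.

lane count: 256 div 32 = 8
active while 6+j < 10, i.e. j ∈ [0,4) capped at 8 ⇒ 4
[0] xor(0x38,0xfc) = 0xc4
[1] xor(0xa5,0x50) = 0xf5
[2] xor(0xfd,0x83) = 0x7e
[3] xor(0xc7,0xa2) = 0x65
[4] tail/keep = 0x61
[5] tail/keep = 0x98
[6] tail/keep = 0x6f
[7] tail/keep = 0xe6

vd = [196, 245, 126, 101, 97, 152, 111, 230]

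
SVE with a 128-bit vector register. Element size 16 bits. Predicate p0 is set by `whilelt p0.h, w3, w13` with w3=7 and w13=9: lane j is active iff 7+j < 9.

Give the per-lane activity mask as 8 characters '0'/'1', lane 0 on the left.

128-bit reg / 16-bit elem → 8 lanes
active while 7+j < 9, i.e. j ∈ [0,2) capped at 8 ⇒ 2
bits (lane 0 leftmost): 11000000

predicate = 11000000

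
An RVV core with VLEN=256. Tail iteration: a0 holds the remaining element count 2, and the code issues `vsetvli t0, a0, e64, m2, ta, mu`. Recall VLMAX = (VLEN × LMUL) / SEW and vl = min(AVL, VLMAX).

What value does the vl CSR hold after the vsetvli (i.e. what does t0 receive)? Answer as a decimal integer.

vl = 2

lanes per group: 256·2/64 = 8
vl ← min(2, 8) = 2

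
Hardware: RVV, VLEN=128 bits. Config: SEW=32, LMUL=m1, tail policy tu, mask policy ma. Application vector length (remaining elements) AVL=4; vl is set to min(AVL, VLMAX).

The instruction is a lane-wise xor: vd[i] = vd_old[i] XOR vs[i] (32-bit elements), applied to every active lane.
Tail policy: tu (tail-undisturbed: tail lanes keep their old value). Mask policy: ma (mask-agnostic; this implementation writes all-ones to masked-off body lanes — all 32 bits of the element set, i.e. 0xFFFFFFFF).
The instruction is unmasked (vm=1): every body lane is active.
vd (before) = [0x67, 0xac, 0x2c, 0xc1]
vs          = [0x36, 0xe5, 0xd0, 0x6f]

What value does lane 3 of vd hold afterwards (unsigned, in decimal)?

vd[3] = 174

VLMAX = (128 × 1) / 32 = 4 lanes
AVL=4 ≤ VLMAX=4, so vl = 4
[0] xor(0x67,0x36) = 0x51
[1] xor(0xac,0xe5) = 0x49
[2] xor(0x2c,0xd0) = 0xfc
[3] xor(0xc1,0x6f) = 0xae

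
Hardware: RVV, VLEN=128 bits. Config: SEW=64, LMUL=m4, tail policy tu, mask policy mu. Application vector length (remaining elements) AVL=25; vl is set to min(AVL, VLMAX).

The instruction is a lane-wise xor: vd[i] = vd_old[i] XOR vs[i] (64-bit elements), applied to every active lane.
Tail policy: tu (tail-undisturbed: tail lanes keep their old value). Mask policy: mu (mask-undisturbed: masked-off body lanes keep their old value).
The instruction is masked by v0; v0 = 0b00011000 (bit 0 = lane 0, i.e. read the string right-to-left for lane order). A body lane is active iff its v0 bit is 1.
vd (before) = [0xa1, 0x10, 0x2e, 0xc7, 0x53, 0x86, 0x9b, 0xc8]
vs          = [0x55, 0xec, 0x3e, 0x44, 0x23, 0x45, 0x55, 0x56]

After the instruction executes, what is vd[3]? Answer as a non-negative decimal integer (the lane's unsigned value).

VLMAX = (128 × 4) / 64 = 8 lanes
AVL=25 > VLMAX=8, so vl = 8
lane  0: mask-off/keep ⇒ 0xa1
lane  1: mask-off/keep ⇒ 0x10
lane  2: mask-off/keep ⇒ 0x2e
lane  3: xor(0xc7,0x44) ⇒ 0x83
lane  4: xor(0x53,0x23) ⇒ 0x70
lane  5: mask-off/keep ⇒ 0x86
lane  6: mask-off/keep ⇒ 0x9b
lane  7: mask-off/keep ⇒ 0xc8

vd[3] = 131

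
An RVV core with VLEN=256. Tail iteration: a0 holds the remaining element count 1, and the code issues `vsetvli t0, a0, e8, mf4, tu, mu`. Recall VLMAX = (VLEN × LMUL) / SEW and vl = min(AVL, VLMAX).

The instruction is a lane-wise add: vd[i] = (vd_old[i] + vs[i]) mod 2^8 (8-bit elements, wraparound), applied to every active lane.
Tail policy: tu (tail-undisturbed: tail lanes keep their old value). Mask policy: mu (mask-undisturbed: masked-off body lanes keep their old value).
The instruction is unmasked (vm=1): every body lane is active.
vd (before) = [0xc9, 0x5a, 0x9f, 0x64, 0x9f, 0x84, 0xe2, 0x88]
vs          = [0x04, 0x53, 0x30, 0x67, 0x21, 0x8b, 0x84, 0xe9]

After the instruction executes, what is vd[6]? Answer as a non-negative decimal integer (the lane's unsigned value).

vd[6] = 226

VLMAX = VLEN×LMUL/SEW = 256×1/4/8 = 8
AVL=1 ≤ VLMAX=8, so vl = 1
  i=0: add(0xc9,0x04) → 205
  i=1: tail/keep → 90
  i=2: tail/keep → 159
  i=3: tail/keep → 100
  i=4: tail/keep → 159
  i=5: tail/keep → 132
  i=6: tail/keep → 226
  i=7: tail/keep → 136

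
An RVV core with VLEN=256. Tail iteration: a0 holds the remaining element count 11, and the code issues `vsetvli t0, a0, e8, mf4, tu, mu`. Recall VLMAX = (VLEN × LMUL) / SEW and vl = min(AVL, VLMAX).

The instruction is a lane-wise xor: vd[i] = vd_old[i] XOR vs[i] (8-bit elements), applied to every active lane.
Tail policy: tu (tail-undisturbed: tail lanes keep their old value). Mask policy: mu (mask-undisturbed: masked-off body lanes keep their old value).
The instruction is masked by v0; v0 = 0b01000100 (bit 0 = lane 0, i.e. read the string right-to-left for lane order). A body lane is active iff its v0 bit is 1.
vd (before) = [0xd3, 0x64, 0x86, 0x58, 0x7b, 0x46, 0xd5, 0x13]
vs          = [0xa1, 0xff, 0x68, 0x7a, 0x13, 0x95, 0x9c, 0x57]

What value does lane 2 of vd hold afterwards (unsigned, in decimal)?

VLMAX = (256 × 1/4) / 8 = 8 lanes
AVL=11 > VLMAX=8, so vl = 8
vd[0] mask-off/keep -> 0xd3
vd[1] mask-off/keep -> 0x64
vd[2] xor(0x86,0x68) -> 0xee
vd[3] mask-off/keep -> 0x58
vd[4] mask-off/keep -> 0x7b
vd[5] mask-off/keep -> 0x46
vd[6] xor(0xd5,0x9c) -> 0x49
vd[7] mask-off/keep -> 0x13

vd[2] = 238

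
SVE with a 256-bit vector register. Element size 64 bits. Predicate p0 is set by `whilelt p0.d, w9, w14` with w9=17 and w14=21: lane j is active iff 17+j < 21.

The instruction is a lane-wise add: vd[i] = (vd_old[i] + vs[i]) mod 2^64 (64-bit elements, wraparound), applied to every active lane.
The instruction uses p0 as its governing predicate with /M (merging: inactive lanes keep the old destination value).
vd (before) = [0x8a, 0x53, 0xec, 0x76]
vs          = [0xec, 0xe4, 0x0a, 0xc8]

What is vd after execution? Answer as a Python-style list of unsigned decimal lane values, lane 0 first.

vd = [374, 311, 246, 318]

256-bit reg / 64-bit elem → 4 lanes
whilelt: lane j active iff 17+j < 21 → j < 4 → 4 active
  i=0: add(0x8a,0xec) → 374
  i=1: add(0x53,0xe4) → 311
  i=2: add(0xec,0x0a) → 246
  i=3: add(0x76,0xc8) → 318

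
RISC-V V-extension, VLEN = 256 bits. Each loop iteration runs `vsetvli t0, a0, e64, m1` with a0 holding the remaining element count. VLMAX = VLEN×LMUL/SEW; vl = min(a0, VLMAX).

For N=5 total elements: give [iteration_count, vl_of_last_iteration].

lanes per group: 256·1/64 = 4
iterations = ceil(5/4) = 2; final-pass vl = 1

[iterations, last_vl] = [2, 1]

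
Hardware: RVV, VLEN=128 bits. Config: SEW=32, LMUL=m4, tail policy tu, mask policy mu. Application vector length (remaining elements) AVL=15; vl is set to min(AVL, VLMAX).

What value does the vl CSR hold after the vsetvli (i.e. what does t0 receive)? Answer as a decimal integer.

vl = 15

lanes per group: 128·4/32 = 16
vl = min(AVL, VLMAX) = min(15, 16) = 15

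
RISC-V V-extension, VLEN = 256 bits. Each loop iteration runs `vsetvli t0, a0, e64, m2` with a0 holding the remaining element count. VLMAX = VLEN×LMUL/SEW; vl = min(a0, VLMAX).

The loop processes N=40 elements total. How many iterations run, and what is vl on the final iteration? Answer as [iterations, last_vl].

[iterations, last_vl] = [5, 8]

lanes per group: 256·2/64 = 8
iterations = ceil(40/8) = 5; final-pass vl = 8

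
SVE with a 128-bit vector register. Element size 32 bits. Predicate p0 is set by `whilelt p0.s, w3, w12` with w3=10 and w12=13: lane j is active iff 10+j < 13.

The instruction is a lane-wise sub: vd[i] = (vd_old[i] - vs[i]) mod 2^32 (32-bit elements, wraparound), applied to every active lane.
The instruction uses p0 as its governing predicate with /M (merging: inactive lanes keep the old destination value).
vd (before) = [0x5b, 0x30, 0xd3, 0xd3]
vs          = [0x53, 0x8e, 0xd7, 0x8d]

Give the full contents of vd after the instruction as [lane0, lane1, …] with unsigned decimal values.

128-bit reg / 32-bit elem → 4 lanes
p0[j] = (10+j < 13); true for j=0..2 → 3 lanes set
[0] sub(0x5b,0x53) = 0x08
[1] sub(0x30,0x8e) = 0xffffffa2
[2] sub(0xd3,0xd7) = 0xfffffffc
[3] tail/keep = 0xd3

vd = [8, 4294967202, 4294967292, 211]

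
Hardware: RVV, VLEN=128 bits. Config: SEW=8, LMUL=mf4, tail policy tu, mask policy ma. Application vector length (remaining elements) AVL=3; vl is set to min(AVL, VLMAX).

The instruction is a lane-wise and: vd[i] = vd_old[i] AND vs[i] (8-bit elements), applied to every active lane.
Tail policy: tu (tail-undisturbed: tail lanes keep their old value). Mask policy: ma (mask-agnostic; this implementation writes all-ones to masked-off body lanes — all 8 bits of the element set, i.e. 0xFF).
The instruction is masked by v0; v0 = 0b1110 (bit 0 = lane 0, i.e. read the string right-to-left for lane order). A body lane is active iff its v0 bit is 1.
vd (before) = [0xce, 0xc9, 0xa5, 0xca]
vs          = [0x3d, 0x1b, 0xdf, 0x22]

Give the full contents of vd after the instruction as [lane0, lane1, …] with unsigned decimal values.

VLMAX = (128 × 1/4) / 8 = 4 lanes
vl = min(AVL, VLMAX) = min(3, 4) = 3
lane  0: mask-off/ones ⇒ 0xff
lane  1: and(0xc9,0x1b) ⇒ 0x09
lane  2: and(0xa5,0xdf) ⇒ 0x85
lane  3: tail/keep ⇒ 0xca

vd = [255, 9, 133, 202]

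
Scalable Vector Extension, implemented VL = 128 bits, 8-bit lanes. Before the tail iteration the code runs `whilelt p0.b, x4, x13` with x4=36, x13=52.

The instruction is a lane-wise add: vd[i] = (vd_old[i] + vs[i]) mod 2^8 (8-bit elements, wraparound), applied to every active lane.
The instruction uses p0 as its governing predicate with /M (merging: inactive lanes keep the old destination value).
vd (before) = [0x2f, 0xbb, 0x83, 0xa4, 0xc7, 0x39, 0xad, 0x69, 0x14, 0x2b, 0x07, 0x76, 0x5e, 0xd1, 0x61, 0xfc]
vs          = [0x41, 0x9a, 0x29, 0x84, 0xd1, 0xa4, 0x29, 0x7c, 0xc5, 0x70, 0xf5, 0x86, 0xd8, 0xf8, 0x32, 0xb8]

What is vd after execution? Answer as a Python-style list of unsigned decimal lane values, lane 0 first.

vd = [112, 85, 172, 40, 152, 221, 214, 229, 217, 155, 252, 252, 54, 201, 147, 180]

128-bit reg / 8-bit elem → 16 lanes
p0[j] = (36+j < 52); true for j=0..15 → 16 lanes set
[0] add(0x2f,0x41) = 0x70
[1] add(0xbb,0x9a) = 0x55
[2] add(0x83,0x29) = 0xac
[3] add(0xa4,0x84) = 0x28
[4] add(0xc7,0xd1) = 0x98
[5] add(0x39,0xa4) = 0xdd
[6] add(0xad,0x29) = 0xd6
[7] add(0x69,0x7c) = 0xe5
[8] add(0x14,0xc5) = 0xd9
[9] add(0x2b,0x70) = 0x9b
[10] add(0x07,0xf5) = 0xfc
[11] add(0x76,0x86) = 0xfc
[12] add(0x5e,0xd8) = 0x36
[13] add(0xd1,0xf8) = 0xc9
[14] add(0x61,0x32) = 0x93
[15] add(0xfc,0xb8) = 0xb4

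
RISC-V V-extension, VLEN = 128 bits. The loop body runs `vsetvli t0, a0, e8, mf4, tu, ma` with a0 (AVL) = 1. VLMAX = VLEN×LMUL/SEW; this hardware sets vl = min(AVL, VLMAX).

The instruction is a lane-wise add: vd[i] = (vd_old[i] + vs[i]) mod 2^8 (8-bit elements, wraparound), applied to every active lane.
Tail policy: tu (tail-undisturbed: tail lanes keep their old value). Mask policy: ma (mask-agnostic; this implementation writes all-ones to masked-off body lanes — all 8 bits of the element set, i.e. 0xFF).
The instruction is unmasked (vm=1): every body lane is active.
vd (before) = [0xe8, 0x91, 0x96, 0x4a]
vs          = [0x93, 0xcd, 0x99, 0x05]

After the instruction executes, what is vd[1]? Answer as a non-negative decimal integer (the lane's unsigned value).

vd[1] = 145

lanes per group: 128·1/4/8 = 4
vl ← min(1, 4) = 1
  i=0: add(0xe8,0x93) → 123
  i=1: tail/keep → 145
  i=2: tail/keep → 150
  i=3: tail/keep → 74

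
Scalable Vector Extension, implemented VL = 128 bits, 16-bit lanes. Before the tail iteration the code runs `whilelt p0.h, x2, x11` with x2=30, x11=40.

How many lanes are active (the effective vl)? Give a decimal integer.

register lanes = 128/16 = 8
active while 30+j < 40, i.e. j ∈ [0,10) capped at 8 ⇒ 8

vl = 8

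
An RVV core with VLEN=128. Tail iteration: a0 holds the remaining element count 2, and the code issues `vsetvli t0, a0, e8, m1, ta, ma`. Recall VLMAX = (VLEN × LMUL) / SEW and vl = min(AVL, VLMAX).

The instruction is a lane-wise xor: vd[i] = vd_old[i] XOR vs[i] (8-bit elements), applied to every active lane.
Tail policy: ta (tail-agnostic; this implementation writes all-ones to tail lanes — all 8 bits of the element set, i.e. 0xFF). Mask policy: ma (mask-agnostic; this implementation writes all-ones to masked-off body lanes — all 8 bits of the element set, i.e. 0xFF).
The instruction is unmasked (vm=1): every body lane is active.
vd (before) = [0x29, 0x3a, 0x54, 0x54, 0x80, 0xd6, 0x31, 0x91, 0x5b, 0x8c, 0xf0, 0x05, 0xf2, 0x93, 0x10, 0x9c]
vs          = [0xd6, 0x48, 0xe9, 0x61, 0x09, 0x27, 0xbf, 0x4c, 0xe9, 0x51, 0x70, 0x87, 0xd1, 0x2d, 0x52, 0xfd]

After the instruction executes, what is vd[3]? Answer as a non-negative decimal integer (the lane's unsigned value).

lanes per group: 128·1/8 = 16
AVL=2 ≤ VLMAX=16, so vl = 2
vd[0] xor(0x29,0xd6) -> 0xff
vd[1] xor(0x3a,0x48) -> 0x72
vd[2] tail/ones -> 0xff
vd[3] tail/ones -> 0xff
vd[4] tail/ones -> 0xff
vd[5] tail/ones -> 0xff
vd[6] tail/ones -> 0xff
vd[7] tail/ones -> 0xff
vd[8] tail/ones -> 0xff
vd[9] tail/ones -> 0xff
vd[10] tail/ones -> 0xff
vd[11] tail/ones -> 0xff
vd[12] tail/ones -> 0xff
vd[13] tail/ones -> 0xff
vd[14] tail/ones -> 0xff
vd[15] tail/ones -> 0xff

vd[3] = 255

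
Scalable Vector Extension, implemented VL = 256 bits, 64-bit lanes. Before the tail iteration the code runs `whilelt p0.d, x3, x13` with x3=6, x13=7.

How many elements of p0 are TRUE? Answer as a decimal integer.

lane count: 256 div 64 = 4
active while 6+j < 7, i.e. j ∈ [0,1) capped at 4 ⇒ 1

vl = 1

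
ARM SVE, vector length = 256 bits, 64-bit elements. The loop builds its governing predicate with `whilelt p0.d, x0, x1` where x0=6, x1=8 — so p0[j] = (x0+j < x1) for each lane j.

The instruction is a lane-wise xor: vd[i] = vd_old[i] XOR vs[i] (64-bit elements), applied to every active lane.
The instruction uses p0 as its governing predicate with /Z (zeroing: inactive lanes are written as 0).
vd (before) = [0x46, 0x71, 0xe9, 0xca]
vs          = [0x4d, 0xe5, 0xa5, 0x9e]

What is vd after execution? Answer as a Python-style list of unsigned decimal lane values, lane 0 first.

256-bit reg / 64-bit elem → 4 lanes
active while 6+j < 8, i.e. j ∈ [0,2) capped at 4 ⇒ 2
[0] xor(0x46,0x4d) = 0x0b
[1] xor(0x71,0xe5) = 0x94
[2] tail/zero = 0x00
[3] tail/zero = 0x00

vd = [11, 148, 0, 0]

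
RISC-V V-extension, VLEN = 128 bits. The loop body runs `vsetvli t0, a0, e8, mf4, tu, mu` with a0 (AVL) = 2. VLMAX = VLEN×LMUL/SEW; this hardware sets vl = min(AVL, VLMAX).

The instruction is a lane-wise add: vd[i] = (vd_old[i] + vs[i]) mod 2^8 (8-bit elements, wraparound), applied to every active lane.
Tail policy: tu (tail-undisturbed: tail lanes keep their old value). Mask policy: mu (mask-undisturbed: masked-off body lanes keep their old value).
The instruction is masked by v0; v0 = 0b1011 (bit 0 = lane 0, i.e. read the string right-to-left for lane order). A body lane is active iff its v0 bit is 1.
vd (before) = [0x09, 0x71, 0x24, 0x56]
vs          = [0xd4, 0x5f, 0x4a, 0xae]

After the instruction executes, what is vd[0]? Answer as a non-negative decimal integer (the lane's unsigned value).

vd[0] = 221

VLMAX = VLEN×LMUL/SEW = 128×1/4/8 = 4
AVL=2 ≤ VLMAX=4, so vl = 2
  i=0: add(0x09,0xd4) → 221
  i=1: add(0x71,0x5f) → 208
  i=2: tail/keep → 36
  i=3: tail/keep → 86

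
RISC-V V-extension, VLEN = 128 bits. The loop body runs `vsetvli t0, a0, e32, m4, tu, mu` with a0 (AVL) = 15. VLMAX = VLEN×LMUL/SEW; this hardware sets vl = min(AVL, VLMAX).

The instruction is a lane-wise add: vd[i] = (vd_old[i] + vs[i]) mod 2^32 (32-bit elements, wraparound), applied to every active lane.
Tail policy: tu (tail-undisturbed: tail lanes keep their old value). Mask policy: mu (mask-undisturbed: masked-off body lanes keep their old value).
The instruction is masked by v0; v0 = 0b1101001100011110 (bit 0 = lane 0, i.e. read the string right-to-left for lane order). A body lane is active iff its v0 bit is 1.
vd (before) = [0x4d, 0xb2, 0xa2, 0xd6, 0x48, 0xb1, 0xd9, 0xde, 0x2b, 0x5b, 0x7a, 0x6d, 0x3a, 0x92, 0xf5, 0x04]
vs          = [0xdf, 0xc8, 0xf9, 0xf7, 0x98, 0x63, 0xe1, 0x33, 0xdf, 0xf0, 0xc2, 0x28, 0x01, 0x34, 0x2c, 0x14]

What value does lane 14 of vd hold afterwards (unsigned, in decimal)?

lanes per group: 128·4/32 = 16
vl = min(AVL, VLMAX) = min(15, 16) = 15
lane  0: mask-off/keep ⇒ 0x4d
lane  1: add(0xb2,0xc8) ⇒ 0x17a
lane  2: add(0xa2,0xf9) ⇒ 0x19b
lane  3: add(0xd6,0xf7) ⇒ 0x1cd
lane  4: add(0x48,0x98) ⇒ 0xe0
lane  5: mask-off/keep ⇒ 0xb1
lane  6: mask-off/keep ⇒ 0xd9
lane  7: mask-off/keep ⇒ 0xde
lane  8: add(0x2b,0xdf) ⇒ 0x10a
lane  9: add(0x5b,0xf0) ⇒ 0x14b
lane 10: mask-off/keep ⇒ 0x7a
lane 11: mask-off/keep ⇒ 0x6d
lane 12: add(0x3a,0x01) ⇒ 0x3b
lane 13: mask-off/keep ⇒ 0x92
lane 14: add(0xf5,0x2c) ⇒ 0x121
lane 15: tail/keep ⇒ 0x04

vd[14] = 289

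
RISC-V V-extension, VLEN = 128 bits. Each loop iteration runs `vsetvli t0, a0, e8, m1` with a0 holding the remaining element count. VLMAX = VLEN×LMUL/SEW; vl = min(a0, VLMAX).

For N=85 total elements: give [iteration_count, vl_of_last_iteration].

lanes per group: 128·1/8 = 16
85 elements at 16/iter → 6 passes, remainder 5 on the last

[iterations, last_vl] = [6, 5]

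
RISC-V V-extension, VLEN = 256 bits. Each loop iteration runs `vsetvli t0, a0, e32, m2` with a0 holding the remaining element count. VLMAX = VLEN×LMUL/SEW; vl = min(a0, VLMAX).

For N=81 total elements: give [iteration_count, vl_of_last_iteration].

VLMAX = (256 × 2) / 32 = 16 lanes
iterations = ceil(81/16) = 6; final-pass vl = 1

[iterations, last_vl] = [6, 1]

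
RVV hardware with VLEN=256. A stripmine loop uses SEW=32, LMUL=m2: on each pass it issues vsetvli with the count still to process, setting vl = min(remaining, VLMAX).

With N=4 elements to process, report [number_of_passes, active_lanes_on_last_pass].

[iterations, last_vl] = [1, 4]

VLMAX = (256 × 2) / 32 = 16 lanes
4 elements at 16/iter → 1 passes, remainder 4 on the last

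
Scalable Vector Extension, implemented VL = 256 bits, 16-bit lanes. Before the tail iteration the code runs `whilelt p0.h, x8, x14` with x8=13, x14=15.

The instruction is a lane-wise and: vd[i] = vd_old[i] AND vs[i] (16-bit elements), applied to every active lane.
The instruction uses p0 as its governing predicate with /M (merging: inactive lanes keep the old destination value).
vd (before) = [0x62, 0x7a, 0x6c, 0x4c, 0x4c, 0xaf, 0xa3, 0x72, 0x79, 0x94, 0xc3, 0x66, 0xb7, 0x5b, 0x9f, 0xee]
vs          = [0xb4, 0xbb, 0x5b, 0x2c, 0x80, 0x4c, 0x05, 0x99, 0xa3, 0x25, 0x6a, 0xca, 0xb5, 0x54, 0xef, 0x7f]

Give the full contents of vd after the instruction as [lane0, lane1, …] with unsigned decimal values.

vd = [32, 58, 108, 76, 76, 175, 163, 114, 121, 148, 195, 102, 183, 91, 159, 238]

lane count: 256 div 16 = 16
whilelt: lane j active iff 13+j < 15 → j < 2 → 2 active
vd[0] and(0x62,0xb4) -> 0x20
vd[1] and(0x7a,0xbb) -> 0x3a
vd[2] tail/keep -> 0x6c
vd[3] tail/keep -> 0x4c
vd[4] tail/keep -> 0x4c
vd[5] tail/keep -> 0xaf
vd[6] tail/keep -> 0xa3
vd[7] tail/keep -> 0x72
vd[8] tail/keep -> 0x79
vd[9] tail/keep -> 0x94
vd[10] tail/keep -> 0xc3
vd[11] tail/keep -> 0x66
vd[12] tail/keep -> 0xb7
vd[13] tail/keep -> 0x5b
vd[14] tail/keep -> 0x9f
vd[15] tail/keep -> 0xee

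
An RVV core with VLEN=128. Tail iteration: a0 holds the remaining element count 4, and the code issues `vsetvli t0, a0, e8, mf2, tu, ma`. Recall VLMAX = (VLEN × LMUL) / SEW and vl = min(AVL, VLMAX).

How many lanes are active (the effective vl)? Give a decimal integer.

vl = 4

VLMAX = VLEN×LMUL/SEW = 128×1/2/8 = 8
AVL=4 ≤ VLMAX=8, so vl = 4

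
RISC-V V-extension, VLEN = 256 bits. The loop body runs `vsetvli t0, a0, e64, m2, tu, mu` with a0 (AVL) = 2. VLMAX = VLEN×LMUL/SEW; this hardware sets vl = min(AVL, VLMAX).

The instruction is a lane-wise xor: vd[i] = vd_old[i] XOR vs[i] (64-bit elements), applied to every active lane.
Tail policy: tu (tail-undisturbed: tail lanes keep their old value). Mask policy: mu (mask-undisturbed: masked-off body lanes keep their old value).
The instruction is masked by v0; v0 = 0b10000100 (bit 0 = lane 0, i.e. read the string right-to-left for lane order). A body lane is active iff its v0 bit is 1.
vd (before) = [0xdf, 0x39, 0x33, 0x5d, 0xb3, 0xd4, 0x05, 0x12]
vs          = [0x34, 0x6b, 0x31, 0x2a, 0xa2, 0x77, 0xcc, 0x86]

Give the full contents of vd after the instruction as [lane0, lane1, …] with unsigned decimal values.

VLMAX = (256 × 2) / 64 = 8 lanes
vl ← min(2, 8) = 2
vd[0] mask-off/keep -> 0xdf
vd[1] mask-off/keep -> 0x39
vd[2] tail/keep -> 0x33
vd[3] tail/keep -> 0x5d
vd[4] tail/keep -> 0xb3
vd[5] tail/keep -> 0xd4
vd[6] tail/keep -> 0x05
vd[7] tail/keep -> 0x12

vd = [223, 57, 51, 93, 179, 212, 5, 18]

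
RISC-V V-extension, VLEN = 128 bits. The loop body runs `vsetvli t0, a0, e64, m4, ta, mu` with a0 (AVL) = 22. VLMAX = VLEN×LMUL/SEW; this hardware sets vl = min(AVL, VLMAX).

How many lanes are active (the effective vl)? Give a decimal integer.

VLMAX = VLEN×LMUL/SEW = 128×4/64 = 8
vl ← min(22, 8) = 8

vl = 8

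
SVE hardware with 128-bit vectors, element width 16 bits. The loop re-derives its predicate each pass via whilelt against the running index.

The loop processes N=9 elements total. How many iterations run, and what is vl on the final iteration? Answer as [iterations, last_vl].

register lanes = 128/16 = 8
iterations = ceil(9/8) = 2; final-pass vl = 1

[iterations, last_vl] = [2, 1]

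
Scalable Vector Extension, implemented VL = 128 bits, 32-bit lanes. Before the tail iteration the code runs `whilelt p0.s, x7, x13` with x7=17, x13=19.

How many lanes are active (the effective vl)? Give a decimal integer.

lane count: 128 div 32 = 4
whilelt: lane j active iff 17+j < 19 → j < 2 → 2 active

vl = 2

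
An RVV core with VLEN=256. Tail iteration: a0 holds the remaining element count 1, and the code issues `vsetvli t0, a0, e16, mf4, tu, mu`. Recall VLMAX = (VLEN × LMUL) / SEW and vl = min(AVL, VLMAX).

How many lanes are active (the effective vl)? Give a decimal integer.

VLMAX = (256 × 1/4) / 16 = 4 lanes
vl ← min(1, 4) = 1

vl = 1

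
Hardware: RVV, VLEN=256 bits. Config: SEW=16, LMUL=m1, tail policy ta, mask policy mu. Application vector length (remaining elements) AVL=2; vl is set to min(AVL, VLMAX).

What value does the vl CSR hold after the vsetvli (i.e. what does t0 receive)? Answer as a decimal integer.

lanes per group: 256·1/16 = 16
AVL=2 ≤ VLMAX=16, so vl = 2

vl = 2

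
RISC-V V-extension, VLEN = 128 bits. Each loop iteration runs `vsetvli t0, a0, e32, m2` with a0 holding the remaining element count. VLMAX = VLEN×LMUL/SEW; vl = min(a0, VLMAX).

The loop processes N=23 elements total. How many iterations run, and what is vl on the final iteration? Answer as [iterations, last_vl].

VLMAX = VLEN×LMUL/SEW = 128×2/32 = 8
iterations = ceil(23/8) = 3; final-pass vl = 7

[iterations, last_vl] = [3, 7]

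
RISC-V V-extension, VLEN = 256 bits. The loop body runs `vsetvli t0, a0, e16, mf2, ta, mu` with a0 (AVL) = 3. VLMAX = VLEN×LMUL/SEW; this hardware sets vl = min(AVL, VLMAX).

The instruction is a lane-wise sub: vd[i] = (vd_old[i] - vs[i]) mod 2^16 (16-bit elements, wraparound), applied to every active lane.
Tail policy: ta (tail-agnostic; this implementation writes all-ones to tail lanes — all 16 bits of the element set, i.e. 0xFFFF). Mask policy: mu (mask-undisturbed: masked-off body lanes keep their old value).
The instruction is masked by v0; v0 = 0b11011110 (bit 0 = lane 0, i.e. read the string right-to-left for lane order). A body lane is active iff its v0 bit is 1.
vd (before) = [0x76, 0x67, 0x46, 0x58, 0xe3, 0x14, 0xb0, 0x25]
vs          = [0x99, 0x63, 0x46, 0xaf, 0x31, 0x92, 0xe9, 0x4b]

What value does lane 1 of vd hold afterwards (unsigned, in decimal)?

vd[1] = 4

VLMAX = VLEN×LMUL/SEW = 256×1/2/16 = 8
AVL=3 ≤ VLMAX=8, so vl = 3
  i=0: mask-off/keep → 118
  i=1: sub(0x67,0x63) → 4
  i=2: sub(0x46,0x46) → 0
  i=3: tail/ones → 65535
  i=4: tail/ones → 65535
  i=5: tail/ones → 65535
  i=6: tail/ones → 65535
  i=7: tail/ones → 65535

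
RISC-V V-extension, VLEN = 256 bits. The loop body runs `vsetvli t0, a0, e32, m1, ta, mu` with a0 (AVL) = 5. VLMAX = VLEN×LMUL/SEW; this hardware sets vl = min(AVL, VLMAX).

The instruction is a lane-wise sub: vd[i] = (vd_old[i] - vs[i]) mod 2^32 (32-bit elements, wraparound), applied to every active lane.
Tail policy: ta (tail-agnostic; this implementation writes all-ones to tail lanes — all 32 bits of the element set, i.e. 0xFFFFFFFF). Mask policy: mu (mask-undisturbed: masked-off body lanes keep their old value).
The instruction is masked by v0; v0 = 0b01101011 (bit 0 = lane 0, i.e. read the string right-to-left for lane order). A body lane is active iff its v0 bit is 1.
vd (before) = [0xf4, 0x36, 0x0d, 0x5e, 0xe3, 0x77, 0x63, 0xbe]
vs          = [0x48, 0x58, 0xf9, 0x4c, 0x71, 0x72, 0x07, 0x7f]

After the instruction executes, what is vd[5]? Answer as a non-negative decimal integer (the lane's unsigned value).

VLMAX = (256 × 1) / 32 = 8 lanes
AVL=5 ≤ VLMAX=8, so vl = 5
vd[0] sub(0xf4,0x48) -> 0xac
vd[1] sub(0x36,0x58) -> 0xffffffde
vd[2] mask-off/keep -> 0x0d
vd[3] sub(0x5e,0x4c) -> 0x12
vd[4] mask-off/keep -> 0xe3
vd[5] tail/ones -> 0xffffffff
vd[6] tail/ones -> 0xffffffff
vd[7] tail/ones -> 0xffffffff

vd[5] = 4294967295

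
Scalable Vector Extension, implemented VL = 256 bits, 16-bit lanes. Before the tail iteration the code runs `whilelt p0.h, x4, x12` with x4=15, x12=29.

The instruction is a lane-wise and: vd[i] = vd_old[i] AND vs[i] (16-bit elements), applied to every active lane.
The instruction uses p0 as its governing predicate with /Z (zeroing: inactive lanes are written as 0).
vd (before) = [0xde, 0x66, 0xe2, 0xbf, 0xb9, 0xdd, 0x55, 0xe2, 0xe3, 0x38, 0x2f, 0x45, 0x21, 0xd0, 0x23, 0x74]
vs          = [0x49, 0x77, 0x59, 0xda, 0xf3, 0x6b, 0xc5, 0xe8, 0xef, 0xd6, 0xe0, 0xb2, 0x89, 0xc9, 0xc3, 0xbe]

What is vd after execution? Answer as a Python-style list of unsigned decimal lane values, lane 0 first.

vd = [72, 102, 64, 154, 177, 73, 69, 224, 227, 16, 32, 0, 1, 192, 0, 0]

256-bit reg / 16-bit elem → 16 lanes
active while 15+j < 29, i.e. j ∈ [0,14) capped at 16 ⇒ 14
lane  0: and(0xde,0x49) ⇒ 0x48
lane  1: and(0x66,0x77) ⇒ 0x66
lane  2: and(0xe2,0x59) ⇒ 0x40
lane  3: and(0xbf,0xda) ⇒ 0x9a
lane  4: and(0xb9,0xf3) ⇒ 0xb1
lane  5: and(0xdd,0x6b) ⇒ 0x49
lane  6: and(0x55,0xc5) ⇒ 0x45
lane  7: and(0xe2,0xe8) ⇒ 0xe0
lane  8: and(0xe3,0xef) ⇒ 0xe3
lane  9: and(0x38,0xd6) ⇒ 0x10
lane 10: and(0x2f,0xe0) ⇒ 0x20
lane 11: and(0x45,0xb2) ⇒ 0x00
lane 12: and(0x21,0x89) ⇒ 0x01
lane 13: and(0xd0,0xc9) ⇒ 0xc0
lane 14: tail/zero ⇒ 0x00
lane 15: tail/zero ⇒ 0x00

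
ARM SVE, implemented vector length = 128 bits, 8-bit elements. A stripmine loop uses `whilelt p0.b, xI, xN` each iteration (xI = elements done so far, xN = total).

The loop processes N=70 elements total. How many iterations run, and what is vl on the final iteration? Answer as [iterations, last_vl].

[iterations, last_vl] = [5, 6]

register lanes = 128/8 = 16
70 elements at 16/iter → 5 passes, remainder 6 on the last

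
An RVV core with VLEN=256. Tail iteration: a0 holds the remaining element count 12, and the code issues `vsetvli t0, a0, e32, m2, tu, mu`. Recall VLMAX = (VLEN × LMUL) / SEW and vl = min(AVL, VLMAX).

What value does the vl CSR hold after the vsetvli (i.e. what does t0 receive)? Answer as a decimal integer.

lanes per group: 256·2/32 = 16
AVL=12 ≤ VLMAX=16, so vl = 12

vl = 12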